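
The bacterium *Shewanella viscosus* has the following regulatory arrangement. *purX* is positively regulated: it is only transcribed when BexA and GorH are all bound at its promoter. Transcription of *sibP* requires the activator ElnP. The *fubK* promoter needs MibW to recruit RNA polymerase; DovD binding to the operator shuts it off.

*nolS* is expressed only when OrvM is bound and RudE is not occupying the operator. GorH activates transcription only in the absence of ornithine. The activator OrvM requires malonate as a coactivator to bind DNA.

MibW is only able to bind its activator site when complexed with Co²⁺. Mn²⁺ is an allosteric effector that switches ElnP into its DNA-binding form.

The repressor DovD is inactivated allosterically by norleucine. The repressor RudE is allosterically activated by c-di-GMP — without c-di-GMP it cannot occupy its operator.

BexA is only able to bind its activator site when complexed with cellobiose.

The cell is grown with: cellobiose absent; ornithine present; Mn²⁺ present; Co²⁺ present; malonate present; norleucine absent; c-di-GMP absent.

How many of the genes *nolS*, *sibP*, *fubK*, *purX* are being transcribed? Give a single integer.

2

Malonate is present, so OrvM is active.
c-di-GMP is absent, so RudE is inactive.
No repressor is bound and OrvM is active, so *nolS* is transcribed.
→ *nolS* is ON.
Mn²⁺ is present, so ElnP is active.
No repressor is bound and ElnP is active, so *sibP* is transcribed.
→ *sibP* is ON.
Norleucine is absent, so DovD is active.
Co²⁺ is present, so MibW is active.
With repressor DovD bound, *fubK* is not transcribed.
→ *fubK* is OFF.
Cellobiose is absent, so BexA is inactive.
Ornithine is present, so GorH is inactive.
Required activator BexA is absent, so *purX* is not transcribed.
→ *purX* is OFF.
2 of the 4 genes are transcribed.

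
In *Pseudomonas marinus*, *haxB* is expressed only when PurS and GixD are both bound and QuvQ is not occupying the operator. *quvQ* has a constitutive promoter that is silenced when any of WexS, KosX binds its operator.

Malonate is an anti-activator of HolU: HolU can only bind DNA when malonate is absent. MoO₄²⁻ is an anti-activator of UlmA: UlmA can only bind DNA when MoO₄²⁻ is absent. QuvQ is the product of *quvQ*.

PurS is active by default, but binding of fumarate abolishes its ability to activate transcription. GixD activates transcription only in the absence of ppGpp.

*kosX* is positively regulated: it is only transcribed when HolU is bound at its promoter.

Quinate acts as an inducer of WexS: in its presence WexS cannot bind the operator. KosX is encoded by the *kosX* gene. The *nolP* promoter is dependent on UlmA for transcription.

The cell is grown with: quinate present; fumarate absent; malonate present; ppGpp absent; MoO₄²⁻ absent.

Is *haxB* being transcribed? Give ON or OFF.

Fumarate is absent, so PurS is active.
ppGpp is absent, so GixD is active.
Quinate is present, so WexS is inactive.
Malonate is present, so HolU is inactive.
Required activator HolU is absent, so *kosX* is not transcribed.
So KosX is not produced.
With no repressor bound, *quvQ* is transcribed.
So QuvQ is produced and active.
With repressor QuvQ bound, *haxB* is not transcribed.

OFF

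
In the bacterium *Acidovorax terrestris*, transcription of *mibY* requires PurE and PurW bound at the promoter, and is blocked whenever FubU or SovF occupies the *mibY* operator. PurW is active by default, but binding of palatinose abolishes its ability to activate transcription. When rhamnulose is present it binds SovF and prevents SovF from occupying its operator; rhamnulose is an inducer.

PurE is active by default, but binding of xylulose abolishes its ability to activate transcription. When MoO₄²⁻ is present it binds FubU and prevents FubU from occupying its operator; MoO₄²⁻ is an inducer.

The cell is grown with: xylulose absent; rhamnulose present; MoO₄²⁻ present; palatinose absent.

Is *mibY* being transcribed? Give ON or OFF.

ON

Xylulose is absent, so PurE is active.
Palatinose is absent, so PurW is active.
MoO₄²⁻ is present, so FubU is inactive.
Rhamnulose is present, so SovF is inactive.
No repressor is bound and PurE and PurW are active, so *mibY* is transcribed.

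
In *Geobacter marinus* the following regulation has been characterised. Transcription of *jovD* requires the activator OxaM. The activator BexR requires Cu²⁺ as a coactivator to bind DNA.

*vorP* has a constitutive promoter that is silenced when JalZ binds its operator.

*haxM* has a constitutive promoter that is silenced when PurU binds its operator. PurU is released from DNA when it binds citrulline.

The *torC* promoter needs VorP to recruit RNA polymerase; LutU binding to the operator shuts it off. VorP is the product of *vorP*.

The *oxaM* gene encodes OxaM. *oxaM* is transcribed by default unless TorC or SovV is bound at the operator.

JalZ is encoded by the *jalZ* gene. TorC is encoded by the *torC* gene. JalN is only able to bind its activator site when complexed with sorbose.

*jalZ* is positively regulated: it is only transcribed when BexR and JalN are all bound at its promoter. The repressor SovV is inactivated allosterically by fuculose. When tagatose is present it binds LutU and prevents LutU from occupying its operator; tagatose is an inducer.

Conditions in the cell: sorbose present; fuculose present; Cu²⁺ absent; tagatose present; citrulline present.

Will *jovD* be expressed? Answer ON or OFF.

OFF

Cu²⁺ is absent, so BexR is inactive.
Sorbose is present, so JalN is active.
Required activator BexR is absent, so *jalZ* is not transcribed.
So JalZ is not produced.
With no repressor bound, *vorP* is transcribed.
So VorP is produced and active.
Tagatose is present, so LutU is inactive.
No repressor is bound and VorP is active, so *torC* is transcribed.
So TorC is produced and active.
Fuculose is present, so SovV is inactive.
With repressor TorC bound, *oxaM* is not transcribed.
So OxaM is not produced.
Required activator OxaM is absent, so *jovD* is not transcribed.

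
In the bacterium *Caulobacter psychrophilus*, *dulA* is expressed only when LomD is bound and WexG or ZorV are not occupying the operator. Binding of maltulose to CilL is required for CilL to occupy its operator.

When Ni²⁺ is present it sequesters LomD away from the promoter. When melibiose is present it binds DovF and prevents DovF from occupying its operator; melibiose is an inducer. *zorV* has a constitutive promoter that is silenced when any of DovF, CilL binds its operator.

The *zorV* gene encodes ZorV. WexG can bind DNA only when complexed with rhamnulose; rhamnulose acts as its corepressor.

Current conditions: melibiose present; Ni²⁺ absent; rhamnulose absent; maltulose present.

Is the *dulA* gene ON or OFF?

ON

Ni²⁺ is absent, so LomD is active.
Rhamnulose is absent, so WexG is inactive.
Melibiose is present, so DovF is inactive.
Maltulose is present, so CilL is active.
With repressor CilL bound, *zorV* is not transcribed.
So ZorV is not produced.
No repressor is bound and LomD is active, so *dulA* is transcribed.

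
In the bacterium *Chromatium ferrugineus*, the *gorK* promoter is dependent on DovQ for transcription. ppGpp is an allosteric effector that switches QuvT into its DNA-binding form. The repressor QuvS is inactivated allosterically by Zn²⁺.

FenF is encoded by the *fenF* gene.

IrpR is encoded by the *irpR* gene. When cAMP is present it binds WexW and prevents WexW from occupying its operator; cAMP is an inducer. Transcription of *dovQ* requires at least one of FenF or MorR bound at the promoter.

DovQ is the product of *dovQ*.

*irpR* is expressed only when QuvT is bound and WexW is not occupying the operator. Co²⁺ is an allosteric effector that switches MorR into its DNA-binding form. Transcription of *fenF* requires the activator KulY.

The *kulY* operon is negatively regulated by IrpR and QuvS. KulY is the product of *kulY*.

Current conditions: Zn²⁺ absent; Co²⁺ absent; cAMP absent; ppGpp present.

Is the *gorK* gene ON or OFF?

cAMP is absent, so WexW is active.
ppGpp is present, so QuvT is active.
With repressor WexW bound, *irpR* is not transcribed.
So IrpR is not produced.
Zn²⁺ is absent, so QuvS is active.
With repressor QuvS bound, *kulY* is not transcribed.
So KulY is not produced.
Required activator KulY is absent, so *fenF* is not transcribed.
So FenF is not produced.
Co²⁺ is absent, so MorR is inactive.
No activator is available at the *dovQ* promoter, so *dovQ* is not transcribed.
So DovQ is not produced.
Required activator DovQ is absent, so *gorK* is not transcribed.

OFF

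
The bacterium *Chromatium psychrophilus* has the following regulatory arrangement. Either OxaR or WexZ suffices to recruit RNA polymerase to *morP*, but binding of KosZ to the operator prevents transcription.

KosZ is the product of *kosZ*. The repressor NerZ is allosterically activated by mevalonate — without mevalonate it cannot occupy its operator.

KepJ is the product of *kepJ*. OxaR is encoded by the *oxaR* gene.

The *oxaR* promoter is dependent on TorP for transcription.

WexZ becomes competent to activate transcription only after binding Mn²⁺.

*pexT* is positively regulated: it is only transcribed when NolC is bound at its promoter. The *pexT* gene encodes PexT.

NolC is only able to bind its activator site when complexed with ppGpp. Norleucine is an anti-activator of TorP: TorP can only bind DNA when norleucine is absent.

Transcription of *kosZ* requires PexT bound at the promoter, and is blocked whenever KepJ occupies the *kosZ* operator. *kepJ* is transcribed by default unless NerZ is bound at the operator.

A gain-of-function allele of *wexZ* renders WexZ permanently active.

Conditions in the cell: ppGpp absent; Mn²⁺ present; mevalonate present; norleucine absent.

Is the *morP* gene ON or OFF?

Norleucine is absent, so TorP is active.
No repressor is bound and TorP is active, so *oxaR* is transcribed.
So OxaR is produced and active.
WexZ is constitutively active in this strain.
Mevalonate is present, so NerZ is active.
With repressor NerZ bound, *kepJ* is not transcribed.
So KepJ is not produced.
ppGpp is absent, so NolC is inactive.
Required activator NolC is absent, so *pexT* is not transcribed.
So PexT is not produced.
Required activator PexT is absent, so *kosZ* is not transcribed.
So KosZ is not produced.
Activator OxaR is present, so *morP* is transcribed.

ON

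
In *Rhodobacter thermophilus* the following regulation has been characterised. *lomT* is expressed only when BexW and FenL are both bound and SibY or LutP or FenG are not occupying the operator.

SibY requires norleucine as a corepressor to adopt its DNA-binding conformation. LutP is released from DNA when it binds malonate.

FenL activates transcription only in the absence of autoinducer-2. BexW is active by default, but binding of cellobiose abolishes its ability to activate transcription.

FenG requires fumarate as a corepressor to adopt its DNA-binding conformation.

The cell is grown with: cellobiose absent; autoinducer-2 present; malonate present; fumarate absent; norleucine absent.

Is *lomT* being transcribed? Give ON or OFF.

OFF

Norleucine is absent, so SibY is inactive.
Cellobiose is absent, so BexW is active.
Autoinducer-2 is present, so FenL is inactive.
Malonate is present, so LutP is inactive.
Fumarate is absent, so FenG is inactive.
Required activator FenL is absent, so *lomT* is not transcribed.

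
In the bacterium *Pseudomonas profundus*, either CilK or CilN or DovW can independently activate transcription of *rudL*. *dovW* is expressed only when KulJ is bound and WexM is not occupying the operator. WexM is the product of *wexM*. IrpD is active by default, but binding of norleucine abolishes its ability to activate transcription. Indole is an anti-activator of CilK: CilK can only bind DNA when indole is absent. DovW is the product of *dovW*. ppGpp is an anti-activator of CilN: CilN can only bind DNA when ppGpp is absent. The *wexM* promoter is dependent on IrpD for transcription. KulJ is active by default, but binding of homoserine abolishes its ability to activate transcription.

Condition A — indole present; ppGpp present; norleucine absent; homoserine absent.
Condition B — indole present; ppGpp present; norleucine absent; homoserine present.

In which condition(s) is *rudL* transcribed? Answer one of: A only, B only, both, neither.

Condition A:
Indole is present, so CilK is inactive.
ppGpp is present, so CilN is inactive.
Norleucine is absent, so IrpD is active.
No repressor is bound and IrpD is active, so *wexM* is transcribed.
So WexM is produced and active.
Homoserine is absent, so KulJ is active.
With repressor WexM bound, *dovW* is not transcribed.
So DovW is not produced.
No activator is available at the *rudL* promoter, so *rudL* is not transcribed.
→ *rudL* is OFF in A.
Condition B:
Indole is present, so CilK is inactive.
ppGpp is present, so CilN is inactive.
Norleucine is absent, so IrpD is active.
No repressor is bound and IrpD is active, so *wexM* is transcribed.
So WexM is produced and active.
Homoserine is present, so KulJ is inactive.
With repressor WexM bound, *dovW* is not transcribed.
So DovW is not produced.
No activator is available at the *rudL* promoter, so *rudL* is not transcribed.
→ *rudL* is OFF in B.

neither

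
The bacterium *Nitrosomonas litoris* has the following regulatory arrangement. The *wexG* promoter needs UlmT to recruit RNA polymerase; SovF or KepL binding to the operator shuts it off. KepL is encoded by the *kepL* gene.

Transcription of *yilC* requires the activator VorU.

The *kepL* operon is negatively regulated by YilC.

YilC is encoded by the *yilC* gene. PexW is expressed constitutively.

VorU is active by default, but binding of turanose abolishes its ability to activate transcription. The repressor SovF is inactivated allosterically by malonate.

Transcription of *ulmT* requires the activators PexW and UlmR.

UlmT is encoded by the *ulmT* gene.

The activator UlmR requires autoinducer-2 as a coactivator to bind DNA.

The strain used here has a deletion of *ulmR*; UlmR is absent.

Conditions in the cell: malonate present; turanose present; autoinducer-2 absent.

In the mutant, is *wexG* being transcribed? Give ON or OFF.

Malonate is present, so SovF is inactive.
PexW is produced constitutively and is active.
UlmR is non-functional in this strain, so it has no effect.
Required activator UlmR is absent, so *ulmT* is not transcribed.
So UlmT is not produced.
Turanose is present, so VorU is inactive.
Required activator VorU is absent, so *yilC* is not transcribed.
So YilC is not produced.
With no repressor bound, *kepL* is transcribed.
So KepL is produced and active.
With repressor KepL bound, *wexG* is not transcribed.

OFF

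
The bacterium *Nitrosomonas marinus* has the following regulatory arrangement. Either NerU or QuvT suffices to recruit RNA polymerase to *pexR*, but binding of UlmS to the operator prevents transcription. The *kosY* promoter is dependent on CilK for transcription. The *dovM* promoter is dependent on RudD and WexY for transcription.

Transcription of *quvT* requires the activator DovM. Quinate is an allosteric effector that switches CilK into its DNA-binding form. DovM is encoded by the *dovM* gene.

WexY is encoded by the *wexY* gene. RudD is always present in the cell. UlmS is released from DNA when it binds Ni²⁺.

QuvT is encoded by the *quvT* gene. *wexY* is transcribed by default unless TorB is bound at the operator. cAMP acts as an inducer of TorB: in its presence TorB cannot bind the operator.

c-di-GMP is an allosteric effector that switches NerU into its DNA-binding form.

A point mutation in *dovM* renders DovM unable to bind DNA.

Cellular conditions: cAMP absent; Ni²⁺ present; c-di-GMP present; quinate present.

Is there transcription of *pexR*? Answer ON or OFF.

Ni²⁺ is present, so UlmS is inactive.
c-di-GMP is present, so NerU is active.
DovM is non-functional in this strain, so it has no effect.
Required activator DovM is absent, so *quvT* is not transcribed.
So QuvT is not produced.
Activator NerU is present, so *pexR* is transcribed.

ON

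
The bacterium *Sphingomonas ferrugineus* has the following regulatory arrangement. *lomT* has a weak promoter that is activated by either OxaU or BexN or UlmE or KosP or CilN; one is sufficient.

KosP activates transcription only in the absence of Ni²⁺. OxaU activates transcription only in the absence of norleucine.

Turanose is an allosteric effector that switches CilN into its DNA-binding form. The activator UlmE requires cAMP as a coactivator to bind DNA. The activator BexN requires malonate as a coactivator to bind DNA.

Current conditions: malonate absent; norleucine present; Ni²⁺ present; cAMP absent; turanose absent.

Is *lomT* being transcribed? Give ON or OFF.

Norleucine is present, so OxaU is inactive.
Malonate is absent, so BexN is inactive.
cAMP is absent, so UlmE is inactive.
Ni²⁺ is present, so KosP is inactive.
Turanose is absent, so CilN is inactive.
No activator is available at the *lomT* promoter, so *lomT* is not transcribed.

OFF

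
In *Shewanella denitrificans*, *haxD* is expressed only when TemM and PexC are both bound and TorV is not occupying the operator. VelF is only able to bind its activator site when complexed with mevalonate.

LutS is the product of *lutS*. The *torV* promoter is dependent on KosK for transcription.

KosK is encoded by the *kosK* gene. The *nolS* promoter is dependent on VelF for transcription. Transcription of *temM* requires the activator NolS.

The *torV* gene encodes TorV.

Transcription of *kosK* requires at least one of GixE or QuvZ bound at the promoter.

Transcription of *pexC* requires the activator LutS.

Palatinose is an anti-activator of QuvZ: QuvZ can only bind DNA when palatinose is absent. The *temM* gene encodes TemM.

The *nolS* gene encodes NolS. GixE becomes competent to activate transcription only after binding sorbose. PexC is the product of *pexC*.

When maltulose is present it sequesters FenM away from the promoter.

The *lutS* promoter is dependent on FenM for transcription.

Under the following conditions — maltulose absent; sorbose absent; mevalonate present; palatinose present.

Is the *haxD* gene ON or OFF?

ON

Mevalonate is present, so VelF is active.
No repressor is bound and VelF is active, so *nolS* is transcribed.
So NolS is produced and active.
No repressor is bound and NolS is active, so *temM* is transcribed.
So TemM is produced and active.
Maltulose is absent, so FenM is active.
No repressor is bound and FenM is active, so *lutS* is transcribed.
So LutS is produced and active.
No repressor is bound and LutS is active, so *pexC* is transcribed.
So PexC is produced and active.
Sorbose is absent, so GixE is inactive.
Palatinose is present, so QuvZ is inactive.
No activator is available at the *kosK* promoter, so *kosK* is not transcribed.
So KosK is not produced.
Required activator KosK is absent, so *torV* is not transcribed.
So TorV is not produced.
No repressor is bound and TemM and PexC are active, so *haxD* is transcribed.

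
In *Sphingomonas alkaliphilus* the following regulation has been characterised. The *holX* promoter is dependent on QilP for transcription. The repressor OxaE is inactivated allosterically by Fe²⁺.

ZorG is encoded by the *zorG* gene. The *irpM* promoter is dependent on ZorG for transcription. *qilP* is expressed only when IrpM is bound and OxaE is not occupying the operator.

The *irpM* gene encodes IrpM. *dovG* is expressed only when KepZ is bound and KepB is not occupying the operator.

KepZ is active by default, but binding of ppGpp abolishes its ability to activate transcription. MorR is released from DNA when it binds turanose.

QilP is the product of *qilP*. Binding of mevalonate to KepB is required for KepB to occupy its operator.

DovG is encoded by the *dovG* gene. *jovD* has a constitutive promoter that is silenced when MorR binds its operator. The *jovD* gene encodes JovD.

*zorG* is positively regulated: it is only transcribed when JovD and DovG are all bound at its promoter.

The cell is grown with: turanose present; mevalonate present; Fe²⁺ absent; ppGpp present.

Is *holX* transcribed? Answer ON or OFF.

Turanose is present, so MorR is inactive.
With no repressor bound, *jovD* is transcribed.
So JovD is produced and active.
Mevalonate is present, so KepB is active.
ppGpp is present, so KepZ is inactive.
With repressor KepB bound, *dovG* is not transcribed.
So DovG is not produced.
Required activator DovG is absent, so *zorG* is not transcribed.
So ZorG is not produced.
Required activator ZorG is absent, so *irpM* is not transcribed.
So IrpM is not produced.
Fe²⁺ is absent, so OxaE is active.
With repressor OxaE bound, *qilP* is not transcribed.
So QilP is not produced.
Required activator QilP is absent, so *holX* is not transcribed.

OFF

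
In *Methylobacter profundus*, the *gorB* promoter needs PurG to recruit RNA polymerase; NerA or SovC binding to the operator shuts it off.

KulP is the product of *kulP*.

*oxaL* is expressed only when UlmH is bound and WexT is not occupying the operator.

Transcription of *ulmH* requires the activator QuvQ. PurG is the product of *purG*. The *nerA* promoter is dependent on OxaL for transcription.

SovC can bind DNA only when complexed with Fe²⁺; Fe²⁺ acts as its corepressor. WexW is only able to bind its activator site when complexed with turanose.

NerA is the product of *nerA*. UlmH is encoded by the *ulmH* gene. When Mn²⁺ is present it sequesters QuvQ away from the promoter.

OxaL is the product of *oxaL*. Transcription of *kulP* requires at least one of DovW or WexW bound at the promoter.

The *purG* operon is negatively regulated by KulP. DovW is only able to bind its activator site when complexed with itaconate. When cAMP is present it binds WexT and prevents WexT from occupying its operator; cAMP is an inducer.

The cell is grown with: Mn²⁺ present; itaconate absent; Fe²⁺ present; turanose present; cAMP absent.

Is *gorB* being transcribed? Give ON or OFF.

OFF

Mn²⁺ is present, so QuvQ is inactive.
Required activator QuvQ is absent, so *ulmH* is not transcribed.
So UlmH is not produced.
cAMP is absent, so WexT is active.
With repressor WexT bound, *oxaL* is not transcribed.
So OxaL is not produced.
Required activator OxaL is absent, so *nerA* is not transcribed.
So NerA is not produced.
Itaconate is absent, so DovW is inactive.
Turanose is present, so WexW is active.
Activator WexW is present, so *kulP* is transcribed.
So KulP is produced and active.
With repressor KulP bound, *purG* is not transcribed.
So PurG is not produced.
Fe²⁺ is present, so SovC is active.
With repressor SovC bound, *gorB* is not transcribed.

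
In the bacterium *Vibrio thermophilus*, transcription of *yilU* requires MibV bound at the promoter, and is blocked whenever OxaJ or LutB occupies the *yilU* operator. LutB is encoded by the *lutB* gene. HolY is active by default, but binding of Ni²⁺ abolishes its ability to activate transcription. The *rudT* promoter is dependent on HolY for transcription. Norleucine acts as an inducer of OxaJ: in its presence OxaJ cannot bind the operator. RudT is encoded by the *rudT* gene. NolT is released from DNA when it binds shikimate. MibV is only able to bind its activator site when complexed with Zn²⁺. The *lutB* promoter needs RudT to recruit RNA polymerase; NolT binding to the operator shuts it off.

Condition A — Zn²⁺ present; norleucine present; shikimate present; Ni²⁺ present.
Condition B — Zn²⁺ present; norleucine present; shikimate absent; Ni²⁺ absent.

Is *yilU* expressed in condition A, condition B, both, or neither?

Condition A:
Zn²⁺ is present, so MibV is active.
Norleucine is present, so OxaJ is inactive.
Shikimate is present, so NolT is inactive.
Ni²⁺ is present, so HolY is inactive.
Required activator HolY is absent, so *rudT* is not transcribed.
So RudT is not produced.
Required activator RudT is absent, so *lutB* is not transcribed.
So LutB is not produced.
No repressor is bound and MibV is active, so *yilU* is transcribed.
→ *yilU* is ON in A.
Condition B:
Zn²⁺ is present, so MibV is active.
Norleucine is present, so OxaJ is inactive.
Shikimate is absent, so NolT is active.
Ni²⁺ is absent, so HolY is active.
No repressor is bound and HolY is active, so *rudT* is transcribed.
So RudT is produced and active.
With repressor NolT bound, *lutB* is not transcribed.
So LutB is not produced.
No repressor is bound and MibV is active, so *yilU* is transcribed.
→ *yilU* is ON in B.

both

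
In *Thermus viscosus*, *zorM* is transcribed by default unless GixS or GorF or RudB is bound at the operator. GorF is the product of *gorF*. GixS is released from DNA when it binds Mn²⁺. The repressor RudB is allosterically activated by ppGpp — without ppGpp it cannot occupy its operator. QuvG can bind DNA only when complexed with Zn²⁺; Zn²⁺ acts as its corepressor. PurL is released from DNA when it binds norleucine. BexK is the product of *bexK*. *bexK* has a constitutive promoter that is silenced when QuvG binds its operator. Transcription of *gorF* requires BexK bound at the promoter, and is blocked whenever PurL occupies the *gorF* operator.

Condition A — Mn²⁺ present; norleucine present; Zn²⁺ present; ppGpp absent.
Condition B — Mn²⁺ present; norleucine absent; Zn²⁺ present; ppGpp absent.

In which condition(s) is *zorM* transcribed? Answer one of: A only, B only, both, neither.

both

Condition A:
Mn²⁺ is present, so GixS is inactive.
Norleucine is present, so PurL is inactive.
Zn²⁺ is present, so QuvG is active.
With repressor QuvG bound, *bexK* is not transcribed.
So BexK is not produced.
Required activator BexK is absent, so *gorF* is not transcribed.
So GorF is not produced.
ppGpp is absent, so RudB is inactive.
With no repressor bound, *zorM* is transcribed.
→ *zorM* is ON in A.
Condition B:
Mn²⁺ is present, so GixS is inactive.
Norleucine is absent, so PurL is active.
Zn²⁺ is present, so QuvG is active.
With repressor QuvG bound, *bexK* is not transcribed.
So BexK is not produced.
With repressor PurL bound, *gorF* is not transcribed.
So GorF is not produced.
ppGpp is absent, so RudB is inactive.
With no repressor bound, *zorM* is transcribed.
→ *zorM* is ON in B.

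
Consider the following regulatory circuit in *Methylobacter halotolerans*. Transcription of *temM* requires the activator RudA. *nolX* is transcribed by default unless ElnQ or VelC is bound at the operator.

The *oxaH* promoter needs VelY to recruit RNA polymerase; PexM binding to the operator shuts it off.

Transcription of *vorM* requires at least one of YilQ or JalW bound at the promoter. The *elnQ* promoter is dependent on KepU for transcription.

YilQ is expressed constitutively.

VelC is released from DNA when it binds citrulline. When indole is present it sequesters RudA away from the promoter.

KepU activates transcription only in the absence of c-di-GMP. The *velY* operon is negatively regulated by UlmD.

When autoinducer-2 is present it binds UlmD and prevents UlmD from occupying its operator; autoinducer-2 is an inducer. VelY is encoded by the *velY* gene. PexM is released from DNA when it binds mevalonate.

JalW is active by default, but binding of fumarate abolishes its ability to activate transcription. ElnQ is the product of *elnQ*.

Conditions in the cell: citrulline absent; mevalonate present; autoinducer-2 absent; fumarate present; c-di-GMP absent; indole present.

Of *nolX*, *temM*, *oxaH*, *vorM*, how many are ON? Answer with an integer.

1

c-di-GMP is absent, so KepU is active.
No repressor is bound and KepU is active, so *elnQ* is transcribed.
So ElnQ is produced and active.
Citrulline is absent, so VelC is active.
With repressor ElnQ bound, *nolX* is not transcribed.
→ *nolX* is OFF.
Indole is present, so RudA is inactive.
Required activator RudA is absent, so *temM* is not transcribed.
→ *temM* is OFF.
Autoinducer-2 is absent, so UlmD is active.
With repressor UlmD bound, *velY* is not transcribed.
So VelY is not produced.
Mevalonate is present, so PexM is inactive.
Required activator VelY is absent, so *oxaH* is not transcribed.
→ *oxaH* is OFF.
YilQ is produced constitutively and is active.
Fumarate is present, so JalW is inactive.
Activator YilQ is present, so *vorM* is transcribed.
→ *vorM* is ON.
1 of the 4 genes is transcribed.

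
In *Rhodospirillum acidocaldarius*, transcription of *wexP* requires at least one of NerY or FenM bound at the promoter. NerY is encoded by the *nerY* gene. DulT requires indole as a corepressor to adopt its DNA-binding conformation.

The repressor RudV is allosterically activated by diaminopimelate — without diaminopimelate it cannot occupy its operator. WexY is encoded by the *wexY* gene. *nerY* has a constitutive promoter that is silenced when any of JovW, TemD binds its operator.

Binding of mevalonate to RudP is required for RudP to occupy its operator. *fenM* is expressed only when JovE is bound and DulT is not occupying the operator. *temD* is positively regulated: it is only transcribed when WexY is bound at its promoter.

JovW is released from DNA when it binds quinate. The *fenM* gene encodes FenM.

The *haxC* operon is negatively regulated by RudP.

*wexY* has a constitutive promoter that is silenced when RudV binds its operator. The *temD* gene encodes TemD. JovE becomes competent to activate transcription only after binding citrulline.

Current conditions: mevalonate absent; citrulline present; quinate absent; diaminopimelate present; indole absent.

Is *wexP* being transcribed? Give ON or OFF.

ON

Quinate is absent, so JovW is active.
Diaminopimelate is present, so RudV is active.
With repressor RudV bound, *wexY* is not transcribed.
So WexY is not produced.
Required activator WexY is absent, so *temD* is not transcribed.
So TemD is not produced.
With repressor JovW bound, *nerY* is not transcribed.
So NerY is not produced.
Indole is absent, so DulT is inactive.
Citrulline is present, so JovE is active.
No repressor is bound and JovE is active, so *fenM* is transcribed.
So FenM is produced and active.
Activator FenM is present, so *wexP* is transcribed.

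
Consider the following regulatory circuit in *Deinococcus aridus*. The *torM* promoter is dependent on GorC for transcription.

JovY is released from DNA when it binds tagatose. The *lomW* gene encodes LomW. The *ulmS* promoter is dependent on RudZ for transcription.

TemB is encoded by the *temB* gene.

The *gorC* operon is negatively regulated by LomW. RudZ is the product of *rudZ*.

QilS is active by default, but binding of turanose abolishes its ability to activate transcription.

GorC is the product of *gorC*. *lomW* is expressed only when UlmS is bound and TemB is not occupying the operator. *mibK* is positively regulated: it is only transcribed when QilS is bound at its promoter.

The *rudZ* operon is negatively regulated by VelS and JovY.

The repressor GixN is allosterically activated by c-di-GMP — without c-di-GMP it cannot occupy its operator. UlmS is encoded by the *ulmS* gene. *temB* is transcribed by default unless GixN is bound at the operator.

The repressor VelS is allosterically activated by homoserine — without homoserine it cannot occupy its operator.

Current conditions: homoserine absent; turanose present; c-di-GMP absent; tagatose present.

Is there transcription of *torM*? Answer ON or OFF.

Homoserine is absent, so VelS is inactive.
Tagatose is present, so JovY is inactive.
With no repressor bound, *rudZ* is transcribed.
So RudZ is produced and active.
No repressor is bound and RudZ is active, so *ulmS* is transcribed.
So UlmS is produced and active.
c-di-GMP is absent, so GixN is inactive.
With no repressor bound, *temB* is transcribed.
So TemB is produced and active.
With repressor TemB bound, *lomW* is not transcribed.
So LomW is not produced.
With no repressor bound, *gorC* is transcribed.
So GorC is produced and active.
No repressor is bound and GorC is active, so *torM* is transcribed.

ON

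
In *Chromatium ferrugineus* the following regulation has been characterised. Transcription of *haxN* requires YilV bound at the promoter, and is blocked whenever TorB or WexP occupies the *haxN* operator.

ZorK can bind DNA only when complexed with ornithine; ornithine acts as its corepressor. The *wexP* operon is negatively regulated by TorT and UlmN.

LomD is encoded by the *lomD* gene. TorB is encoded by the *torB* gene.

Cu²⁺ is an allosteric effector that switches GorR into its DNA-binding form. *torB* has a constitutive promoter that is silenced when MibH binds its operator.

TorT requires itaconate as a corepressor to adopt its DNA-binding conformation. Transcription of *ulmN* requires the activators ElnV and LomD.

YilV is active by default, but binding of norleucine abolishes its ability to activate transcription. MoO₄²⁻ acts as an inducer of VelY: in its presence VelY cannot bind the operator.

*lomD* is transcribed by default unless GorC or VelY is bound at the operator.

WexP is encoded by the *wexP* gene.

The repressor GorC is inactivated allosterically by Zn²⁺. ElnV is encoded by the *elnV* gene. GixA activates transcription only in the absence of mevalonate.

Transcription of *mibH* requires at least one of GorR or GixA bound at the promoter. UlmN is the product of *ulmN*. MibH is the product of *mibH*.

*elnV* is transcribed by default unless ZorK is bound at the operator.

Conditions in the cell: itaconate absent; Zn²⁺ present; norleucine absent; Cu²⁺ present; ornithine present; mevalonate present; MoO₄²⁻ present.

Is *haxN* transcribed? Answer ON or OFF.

OFF

Cu²⁺ is present, so GorR is active.
Mevalonate is present, so GixA is inactive.
Activator GorR is present, so *mibH* is transcribed.
So MibH is produced and active.
With repressor MibH bound, *torB* is not transcribed.
So TorB is not produced.
Itaconate is absent, so TorT is inactive.
Ornithine is present, so ZorK is active.
With repressor ZorK bound, *elnV* is not transcribed.
So ElnV is not produced.
Zn²⁺ is present, so GorC is inactive.
MoO₄²⁻ is present, so VelY is inactive.
With no repressor bound, *lomD* is transcribed.
So LomD is produced and active.
Required activator ElnV is absent, so *ulmN* is not transcribed.
So UlmN is not produced.
With no repressor bound, *wexP* is transcribed.
So WexP is produced and active.
Norleucine is absent, so YilV is active.
With repressor WexP bound, *haxN* is not transcribed.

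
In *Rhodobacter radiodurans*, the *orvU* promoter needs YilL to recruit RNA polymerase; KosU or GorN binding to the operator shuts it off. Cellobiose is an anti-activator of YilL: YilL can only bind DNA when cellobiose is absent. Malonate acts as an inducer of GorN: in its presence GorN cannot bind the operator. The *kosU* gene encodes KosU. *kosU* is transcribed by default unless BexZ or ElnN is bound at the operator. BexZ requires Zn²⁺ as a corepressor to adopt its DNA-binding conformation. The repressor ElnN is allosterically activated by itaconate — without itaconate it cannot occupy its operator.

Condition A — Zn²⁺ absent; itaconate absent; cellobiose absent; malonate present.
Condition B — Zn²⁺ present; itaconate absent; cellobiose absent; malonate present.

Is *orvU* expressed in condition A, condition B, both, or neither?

Condition A:
Zn²⁺ is absent, so BexZ is inactive.
Itaconate is absent, so ElnN is inactive.
With no repressor bound, *kosU* is transcribed.
So KosU is produced and active.
Cellobiose is absent, so YilL is active.
Malonate is present, so GorN is inactive.
With repressor KosU bound, *orvU* is not transcribed.
→ *orvU* is OFF in A.
Condition B:
Zn²⁺ is present, so BexZ is active.
Itaconate is absent, so ElnN is inactive.
With repressor BexZ bound, *kosU* is not transcribed.
So KosU is not produced.
Cellobiose is absent, so YilL is active.
Malonate is present, so GorN is inactive.
No repressor is bound and YilL is active, so *orvU* is transcribed.
→ *orvU* is ON in B.

B only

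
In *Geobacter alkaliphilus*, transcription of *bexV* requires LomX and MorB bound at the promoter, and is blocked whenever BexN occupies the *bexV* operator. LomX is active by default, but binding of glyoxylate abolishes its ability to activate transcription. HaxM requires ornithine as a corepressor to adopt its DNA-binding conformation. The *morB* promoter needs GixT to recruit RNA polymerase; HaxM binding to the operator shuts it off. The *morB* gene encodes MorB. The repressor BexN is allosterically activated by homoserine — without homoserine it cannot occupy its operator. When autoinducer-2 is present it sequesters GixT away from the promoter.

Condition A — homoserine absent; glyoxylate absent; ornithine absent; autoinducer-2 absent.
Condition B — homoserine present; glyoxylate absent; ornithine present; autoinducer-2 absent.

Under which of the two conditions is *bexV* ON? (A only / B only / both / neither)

Condition A:
Homoserine is absent, so BexN is inactive.
Glyoxylate is absent, so LomX is active.
Ornithine is absent, so HaxM is inactive.
Autoinducer-2 is absent, so GixT is active.
No repressor is bound and GixT is active, so *morB* is transcribed.
So MorB is produced and active.
No repressor is bound and LomX and MorB are active, so *bexV* is transcribed.
→ *bexV* is ON in A.
Condition B:
Homoserine is present, so BexN is active.
Glyoxylate is absent, so LomX is active.
Ornithine is present, so HaxM is active.
Autoinducer-2 is absent, so GixT is active.
With repressor HaxM bound, *morB* is not transcribed.
So MorB is not produced.
With repressor BexN bound, *bexV* is not transcribed.
→ *bexV* is OFF in B.

A only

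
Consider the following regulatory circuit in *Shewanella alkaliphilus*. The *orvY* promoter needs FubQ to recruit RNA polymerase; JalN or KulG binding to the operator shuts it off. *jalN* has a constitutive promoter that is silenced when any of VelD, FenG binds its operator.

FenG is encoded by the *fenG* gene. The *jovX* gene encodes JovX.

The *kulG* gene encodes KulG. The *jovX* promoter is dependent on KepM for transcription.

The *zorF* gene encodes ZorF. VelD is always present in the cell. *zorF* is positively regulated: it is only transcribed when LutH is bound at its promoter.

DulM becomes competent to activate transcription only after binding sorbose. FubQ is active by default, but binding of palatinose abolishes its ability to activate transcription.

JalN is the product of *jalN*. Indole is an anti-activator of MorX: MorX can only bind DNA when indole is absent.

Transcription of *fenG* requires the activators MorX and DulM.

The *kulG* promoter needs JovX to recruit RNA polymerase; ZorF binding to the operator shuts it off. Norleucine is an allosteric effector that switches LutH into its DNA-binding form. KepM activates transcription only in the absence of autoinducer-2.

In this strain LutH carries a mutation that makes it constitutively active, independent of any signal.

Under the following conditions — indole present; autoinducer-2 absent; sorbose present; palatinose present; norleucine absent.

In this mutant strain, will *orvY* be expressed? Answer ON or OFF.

VelD is produced constitutively and is active.
Indole is present, so MorX is inactive.
Sorbose is present, so DulM is active.
Required activator MorX is absent, so *fenG* is not transcribed.
So FenG is not produced.
With repressor VelD bound, *jalN* is not transcribed.
So JalN is not produced.
LutH is constitutively active in this strain.
No repressor is bound and LutH is active, so *zorF* is transcribed.
So ZorF is produced and active.
Autoinducer-2 is absent, so KepM is active.
No repressor is bound and KepM is active, so *jovX* is transcribed.
So JovX is produced and active.
With repressor ZorF bound, *kulG* is not transcribed.
So KulG is not produced.
Palatinose is present, so FubQ is inactive.
Required activator FubQ is absent, so *orvY* is not transcribed.

OFF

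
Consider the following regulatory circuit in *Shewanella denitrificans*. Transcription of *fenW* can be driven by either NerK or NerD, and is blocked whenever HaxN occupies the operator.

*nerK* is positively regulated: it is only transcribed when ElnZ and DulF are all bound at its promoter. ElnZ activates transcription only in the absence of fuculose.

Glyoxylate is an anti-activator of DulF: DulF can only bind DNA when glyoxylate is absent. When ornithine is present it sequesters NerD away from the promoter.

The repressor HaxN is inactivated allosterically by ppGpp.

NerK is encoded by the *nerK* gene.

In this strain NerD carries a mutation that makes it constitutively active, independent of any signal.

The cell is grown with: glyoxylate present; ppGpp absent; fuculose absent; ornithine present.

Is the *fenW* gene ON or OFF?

ppGpp is absent, so HaxN is active.
Fuculose is absent, so ElnZ is active.
Glyoxylate is present, so DulF is inactive.
Required activator DulF is absent, so *nerK* is not transcribed.
So NerK is not produced.
NerD is constitutively active in this strain.
With repressor HaxN bound, *fenW* is not transcribed.

OFF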